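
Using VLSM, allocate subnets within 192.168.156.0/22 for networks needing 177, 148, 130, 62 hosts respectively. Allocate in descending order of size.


177 hosts -> /24 (254 usable): 192.168.156.0/24
148 hosts -> /24 (254 usable): 192.168.157.0/24
130 hosts -> /24 (254 usable): 192.168.158.0/24
62 hosts -> /26 (62 usable): 192.168.159.0/26
Allocation: 192.168.156.0/24 (177 hosts, 254 usable); 192.168.157.0/24 (148 hosts, 254 usable); 192.168.158.0/24 (130 hosts, 254 usable); 192.168.159.0/26 (62 hosts, 62 usable)


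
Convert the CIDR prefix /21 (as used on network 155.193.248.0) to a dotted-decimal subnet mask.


/21 means 21 network bits, 11 host bits
Binary: 11111111111111111111100000000000
Mask: 255.255.248.0


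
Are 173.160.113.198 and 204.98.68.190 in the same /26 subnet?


Mask: 255.255.255.192
173.160.113.198 AND mask = 173.160.113.192
204.98.68.190 AND mask = 204.98.68.128
No, different subnets (173.160.113.192 vs 204.98.68.128)


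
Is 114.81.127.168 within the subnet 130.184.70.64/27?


Subnet network: 130.184.70.64
Test IP AND mask: 114.81.127.160
No, 114.81.127.168 is not in 130.184.70.64/27


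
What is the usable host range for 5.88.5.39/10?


Network: 5.64.0.0
Broadcast: 5.127.255.255
First usable = network + 1
Last usable = broadcast - 1
Range: 5.64.0.1 to 5.127.255.254


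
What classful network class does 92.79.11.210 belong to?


First octet: 92
Binary: 01011100
0xxxxxxx -> Class A (1-126)
Class A, default mask 255.0.0.0 (/8)


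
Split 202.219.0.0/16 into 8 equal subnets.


New prefix = 16 + 3 = 19
Each subnet has 8192 addresses
  202.219.0.0/19
  202.219.32.0/19
  202.219.64.0/19
  202.219.96.0/19
  202.219.128.0/19
  202.219.160.0/19
  202.219.192.0/19
  202.219.224.0/19
Subnets: 202.219.0.0/19, 202.219.32.0/19, 202.219.64.0/19, 202.219.96.0/19, 202.219.128.0/19, 202.219.160.0/19, 202.219.192.0/19, 202.219.224.0/19


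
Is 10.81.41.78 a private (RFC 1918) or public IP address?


RFC 1918 private ranges:
  10.0.0.0/8 (10.0.0.0 - 10.255.255.255)
  172.16.0.0/12 (172.16.0.0 - 172.31.255.255)
  192.168.0.0/16 (192.168.0.0 - 192.168.255.255)
Private (in 10.0.0.0/8)


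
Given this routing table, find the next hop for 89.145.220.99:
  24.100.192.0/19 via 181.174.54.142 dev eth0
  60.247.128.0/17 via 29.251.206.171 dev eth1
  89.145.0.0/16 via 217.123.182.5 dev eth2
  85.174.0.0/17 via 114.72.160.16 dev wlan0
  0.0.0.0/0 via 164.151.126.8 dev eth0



Longest prefix match for 89.145.220.99:
  /19 24.100.192.0: no
  /17 60.247.128.0: no
  /16 89.145.0.0: MATCH
  /17 85.174.0.0: no
  /0 0.0.0.0: MATCH
Selected: next-hop 217.123.182.5 via eth2 (matched /16)


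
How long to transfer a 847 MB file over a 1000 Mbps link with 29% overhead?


Effective throughput = 1000 * (1 - 29/100) = 710 Mbps
File size in Mb = 847 * 8 = 6776 Mb
Time = 6776 / 710
Time = 9.5437 seconds


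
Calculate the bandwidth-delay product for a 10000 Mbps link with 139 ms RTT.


BDP = bandwidth * RTT
= 10000 Mbps * 139 ms
= 10000 * 1e6 * 139 / 1000 bits
= 1390000000 bits
= 173750000 bytes
= 169677.7344 KB
BDP = 1390000000 bits (173750000 bytes)


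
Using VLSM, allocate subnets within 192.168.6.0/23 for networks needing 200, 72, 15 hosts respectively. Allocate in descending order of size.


200 hosts -> /24 (254 usable): 192.168.6.0/24
72 hosts -> /25 (126 usable): 192.168.7.0/25
15 hosts -> /27 (30 usable): 192.168.7.128/27
Allocation: 192.168.6.0/24 (200 hosts, 254 usable); 192.168.7.0/25 (72 hosts, 126 usable); 192.168.7.128/27 (15 hosts, 30 usable)


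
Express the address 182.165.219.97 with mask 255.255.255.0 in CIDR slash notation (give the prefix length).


Binary: 11111111.11111111.11111111.00000000
Count leading 1s
Prefix: /24


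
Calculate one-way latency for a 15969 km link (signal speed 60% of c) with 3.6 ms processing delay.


Speed = 0.6 * 3e5 km/s = 180000 km/s
Propagation delay = 15969 / 180000 = 0.0887 s = 88.7167 ms
Processing delay = 3.6 ms
Total one-way latency = 92.3167 ms


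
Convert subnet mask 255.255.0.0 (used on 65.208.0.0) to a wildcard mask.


Subnet mask: 255.255.0.0
Wildcard = 255.255.255.255 - subnet mask
255 - 255 = 0
255 - 255 = 0
255 - 0 = 255
255 - 0 = 255
Wildcard: 0.0.255.255


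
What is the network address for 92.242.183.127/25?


IP:   01011100.11110010.10110111.01111111
Mask: 11111111.11111111.11111111.10000000
AND operation:
Net:  01011100.11110010.10110111.00000000
Network: 92.242.183.0/25


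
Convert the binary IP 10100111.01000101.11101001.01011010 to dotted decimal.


10100111 = 167
01000101 = 69
11101001 = 233
01011010 = 90
IP: 167.69.233.90


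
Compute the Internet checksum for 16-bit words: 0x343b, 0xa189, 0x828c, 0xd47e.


Sum all words (with carry folding):
+ 0x343b = 0x343b
+ 0xa189 = 0xd5c4
+ 0x828c = 0x5851
+ 0xd47e = 0x2cd0
One's complement: ~0x2cd0
Checksum = 0xd32f


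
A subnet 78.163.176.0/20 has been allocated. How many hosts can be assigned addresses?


Host bits = 32 - 20 = 12
Total addresses = 2^12 = 4096
Usable = total - 2 (network and broadcast)
Usable hosts: 4094


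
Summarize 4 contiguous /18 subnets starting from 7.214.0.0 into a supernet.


Original prefix: /18
Number of subnets: 4 = 2^2
New prefix = 18 - 2 = 16
Supernet: 7.214.0.0/16


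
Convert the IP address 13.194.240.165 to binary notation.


13 = 00001101
194 = 11000010
240 = 11110000
165 = 10100101
Binary: 00001101.11000010.11110000.10100101


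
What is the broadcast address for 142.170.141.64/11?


Network: 142.160.0.0/11
Host bits = 21
Set all host bits to 1:
Broadcast: 142.191.255.255


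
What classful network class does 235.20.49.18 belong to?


First octet: 235
Binary: 11101011
1110xxxx -> Class D (224-239)
Class D (multicast), default mask N/A


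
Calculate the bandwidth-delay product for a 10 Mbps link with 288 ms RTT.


BDP = bandwidth * RTT
= 10 Mbps * 288 ms
= 10 * 1e6 * 288 / 1000 bits
= 2880000 bits
= 360000 bytes
= 351.5625 KB
BDP = 2880000 bits (360000 bytes)


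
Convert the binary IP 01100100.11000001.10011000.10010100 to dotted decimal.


01100100 = 100
11000001 = 193
10011000 = 152
10010100 = 148
IP: 100.193.152.148


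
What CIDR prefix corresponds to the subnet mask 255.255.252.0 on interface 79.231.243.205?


Binary: 11111111.11111111.11111100.00000000
Count leading 1s
Prefix: /22


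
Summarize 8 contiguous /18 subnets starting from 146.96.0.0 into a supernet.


Original prefix: /18
Number of subnets: 8 = 2^3
New prefix = 18 - 3 = 15
Supernet: 146.96.0.0/15


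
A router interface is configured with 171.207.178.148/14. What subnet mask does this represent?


/14 means 14 network bits, 18 host bits
Binary: 11111111111111000000000000000000
Mask: 255.252.0.0


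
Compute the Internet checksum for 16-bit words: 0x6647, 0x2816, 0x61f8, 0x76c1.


Sum all words (with carry folding):
+ 0x6647 = 0x6647
+ 0x2816 = 0x8e5d
+ 0x61f8 = 0xf055
+ 0x76c1 = 0x6717
One's complement: ~0x6717
Checksum = 0x98e8


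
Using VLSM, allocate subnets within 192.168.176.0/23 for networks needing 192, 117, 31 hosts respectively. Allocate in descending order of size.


192 hosts -> /24 (254 usable): 192.168.176.0/24
117 hosts -> /25 (126 usable): 192.168.177.0/25
31 hosts -> /26 (62 usable): 192.168.177.128/26
Allocation: 192.168.176.0/24 (192 hosts, 254 usable); 192.168.177.0/25 (117 hosts, 126 usable); 192.168.177.128/26 (31 hosts, 62 usable)


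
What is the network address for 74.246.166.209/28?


IP:   01001010.11110110.10100110.11010001
Mask: 11111111.11111111.11111111.11110000
AND operation:
Net:  01001010.11110110.10100110.11010000
Network: 74.246.166.208/28


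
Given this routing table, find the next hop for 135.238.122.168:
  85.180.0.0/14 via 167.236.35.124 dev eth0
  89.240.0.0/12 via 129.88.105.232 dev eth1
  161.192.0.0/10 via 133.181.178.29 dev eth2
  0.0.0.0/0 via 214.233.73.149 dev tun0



Longest prefix match for 135.238.122.168:
  /14 85.180.0.0: no
  /12 89.240.0.0: no
  /10 161.192.0.0: no
  /0 0.0.0.0: MATCH
Selected: next-hop 214.233.73.149 via tun0 (matched /0)


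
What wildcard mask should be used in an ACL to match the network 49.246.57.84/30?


Subnet mask: 255.255.255.252
Wildcard = 255.255.255.255 - subnet mask
255 - 255 = 0
255 - 255 = 0
255 - 255 = 0
255 - 252 = 3
Wildcard: 0.0.0.3


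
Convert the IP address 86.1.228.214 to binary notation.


86 = 01010110
1 = 00000001
228 = 11100100
214 = 11010110
Binary: 01010110.00000001.11100100.11010110


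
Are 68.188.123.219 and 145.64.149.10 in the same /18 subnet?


Mask: 255.255.192.0
68.188.123.219 AND mask = 68.188.64.0
145.64.149.10 AND mask = 145.64.128.0
No, different subnets (68.188.64.0 vs 145.64.128.0)


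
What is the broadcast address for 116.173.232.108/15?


Network: 116.172.0.0/15
Host bits = 17
Set all host bits to 1:
Broadcast: 116.173.255.255


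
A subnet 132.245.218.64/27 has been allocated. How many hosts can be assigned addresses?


Host bits = 32 - 27 = 5
Total addresses = 2^5 = 32
Usable = total - 2 (network and broadcast)
Usable hosts: 30


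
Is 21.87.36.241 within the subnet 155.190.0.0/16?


Subnet network: 155.190.0.0
Test IP AND mask: 21.87.0.0
No, 21.87.36.241 is not in 155.190.0.0/16


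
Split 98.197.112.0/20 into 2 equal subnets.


New prefix = 20 + 1 = 21
Each subnet has 2048 addresses
  98.197.112.0/21
  98.197.120.0/21
Subnets: 98.197.112.0/21, 98.197.120.0/21


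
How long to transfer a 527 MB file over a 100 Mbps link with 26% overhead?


Effective throughput = 100 * (1 - 26/100) = 74 Mbps
File size in Mb = 527 * 8 = 4216 Mb
Time = 4216 / 74
Time = 56.973 seconds


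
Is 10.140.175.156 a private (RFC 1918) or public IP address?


RFC 1918 private ranges:
  10.0.0.0/8 (10.0.0.0 - 10.255.255.255)
  172.16.0.0/12 (172.16.0.0 - 172.31.255.255)
  192.168.0.0/16 (192.168.0.0 - 192.168.255.255)
Private (in 10.0.0.0/8)


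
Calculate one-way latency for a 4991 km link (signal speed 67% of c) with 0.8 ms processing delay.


Speed = 0.67 * 3e5 km/s = 201000 km/s
Propagation delay = 4991 / 201000 = 0.0248 s = 24.8308 ms
Processing delay = 0.8 ms
Total one-way latency = 25.6308 ms


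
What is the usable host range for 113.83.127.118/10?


Network: 113.64.0.0
Broadcast: 113.127.255.255
First usable = network + 1
Last usable = broadcast - 1
Range: 113.64.0.1 to 113.127.255.254


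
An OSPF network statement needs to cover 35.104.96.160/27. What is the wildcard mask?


Subnet mask: 255.255.255.224
Wildcard = 255.255.255.255 - subnet mask
255 - 255 = 0
255 - 255 = 0
255 - 255 = 0
255 - 224 = 31
Wildcard: 0.0.0.31


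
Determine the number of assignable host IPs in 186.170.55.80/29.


Host bits = 32 - 29 = 3
Total addresses = 2^3 = 8
Usable = total - 2 (network and broadcast)
Usable hosts: 6


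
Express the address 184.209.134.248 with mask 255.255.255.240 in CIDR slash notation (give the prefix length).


Binary: 11111111.11111111.11111111.11110000
Count leading 1s
Prefix: /28


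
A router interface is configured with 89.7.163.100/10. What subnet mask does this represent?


/10 means 10 network bits, 22 host bits
Binary: 11111111110000000000000000000000
Mask: 255.192.0.0


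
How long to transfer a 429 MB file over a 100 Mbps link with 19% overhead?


Effective throughput = 100 * (1 - 19/100) = 81 Mbps
File size in Mb = 429 * 8 = 3432 Mb
Time = 3432 / 81
Time = 42.3704 seconds


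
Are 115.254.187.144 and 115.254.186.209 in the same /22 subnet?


Mask: 255.255.252.0
115.254.187.144 AND mask = 115.254.184.0
115.254.186.209 AND mask = 115.254.184.0
Yes, same subnet (115.254.184.0)


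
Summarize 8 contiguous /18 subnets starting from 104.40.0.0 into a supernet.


Original prefix: /18
Number of subnets: 8 = 2^3
New prefix = 18 - 3 = 15
Supernet: 104.40.0.0/15


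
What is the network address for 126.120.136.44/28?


IP:   01111110.01111000.10001000.00101100
Mask: 11111111.11111111.11111111.11110000
AND operation:
Net:  01111110.01111000.10001000.00100000
Network: 126.120.136.32/28


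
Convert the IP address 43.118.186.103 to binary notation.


43 = 00101011
118 = 01110110
186 = 10111010
103 = 01100111
Binary: 00101011.01110110.10111010.01100111


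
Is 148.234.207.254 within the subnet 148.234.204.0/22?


Subnet network: 148.234.204.0
Test IP AND mask: 148.234.204.0
Yes, 148.234.207.254 is in 148.234.204.0/22


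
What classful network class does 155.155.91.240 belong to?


First octet: 155
Binary: 10011011
10xxxxxx -> Class B (128-191)
Class B, default mask 255.255.0.0 (/16)


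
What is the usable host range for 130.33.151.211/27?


Network: 130.33.151.192
Broadcast: 130.33.151.223
First usable = network + 1
Last usable = broadcast - 1
Range: 130.33.151.193 to 130.33.151.222


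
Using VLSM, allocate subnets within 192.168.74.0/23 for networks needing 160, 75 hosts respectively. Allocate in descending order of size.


160 hosts -> /24 (254 usable): 192.168.74.0/24
75 hosts -> /25 (126 usable): 192.168.75.0/25
Allocation: 192.168.74.0/24 (160 hosts, 254 usable); 192.168.75.0/25 (75 hosts, 126 usable)


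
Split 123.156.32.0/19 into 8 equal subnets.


New prefix = 19 + 3 = 22
Each subnet has 1024 addresses
  123.156.32.0/22
  123.156.36.0/22
  123.156.40.0/22
  123.156.44.0/22
  123.156.48.0/22
  123.156.52.0/22
  123.156.56.0/22
  123.156.60.0/22
Subnets: 123.156.32.0/22, 123.156.36.0/22, 123.156.40.0/22, 123.156.44.0/22, 123.156.48.0/22, 123.156.52.0/22, 123.156.56.0/22, 123.156.60.0/22


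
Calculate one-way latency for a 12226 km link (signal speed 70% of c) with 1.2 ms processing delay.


Speed = 0.7 * 3e5 km/s = 210000 km/s
Propagation delay = 12226 / 210000 = 0.0582 s = 58.219 ms
Processing delay = 1.2 ms
Total one-way latency = 59.419 ms


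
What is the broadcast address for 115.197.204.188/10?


Network: 115.192.0.0/10
Host bits = 22
Set all host bits to 1:
Broadcast: 115.255.255.255


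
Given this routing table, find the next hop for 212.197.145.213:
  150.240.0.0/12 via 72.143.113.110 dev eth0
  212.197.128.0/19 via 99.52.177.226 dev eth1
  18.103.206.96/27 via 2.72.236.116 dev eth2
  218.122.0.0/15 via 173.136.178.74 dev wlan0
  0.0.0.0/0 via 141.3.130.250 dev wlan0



Longest prefix match for 212.197.145.213:
  /12 150.240.0.0: no
  /19 212.197.128.0: MATCH
  /27 18.103.206.96: no
  /15 218.122.0.0: no
  /0 0.0.0.0: MATCH
Selected: next-hop 99.52.177.226 via eth1 (matched /19)


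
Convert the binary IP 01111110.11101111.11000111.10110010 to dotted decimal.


01111110 = 126
11101111 = 239
11000111 = 199
10110010 = 178
IP: 126.239.199.178


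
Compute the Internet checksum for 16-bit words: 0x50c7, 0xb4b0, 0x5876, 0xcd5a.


Sum all words (with carry folding):
+ 0x50c7 = 0x50c7
+ 0xb4b0 = 0x0578
+ 0x5876 = 0x5dee
+ 0xcd5a = 0x2b49
One's complement: ~0x2b49
Checksum = 0xd4b6


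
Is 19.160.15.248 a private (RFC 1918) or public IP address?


RFC 1918 private ranges:
  10.0.0.0/8 (10.0.0.0 - 10.255.255.255)
  172.16.0.0/12 (172.16.0.0 - 172.31.255.255)
  192.168.0.0/16 (192.168.0.0 - 192.168.255.255)
Public (not in any RFC 1918 range)


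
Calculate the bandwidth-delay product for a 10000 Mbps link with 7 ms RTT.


BDP = bandwidth * RTT
= 10000 Mbps * 7 ms
= 10000 * 1e6 * 7 / 1000 bits
= 70000000 bits
= 8750000 bytes
= 8544.9219 KB
BDP = 70000000 bits (8750000 bytes)


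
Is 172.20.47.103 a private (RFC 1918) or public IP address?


RFC 1918 private ranges:
  10.0.0.0/8 (10.0.0.0 - 10.255.255.255)
  172.16.0.0/12 (172.16.0.0 - 172.31.255.255)
  192.168.0.0/16 (192.168.0.0 - 192.168.255.255)
Private (in 172.16.0.0/12)


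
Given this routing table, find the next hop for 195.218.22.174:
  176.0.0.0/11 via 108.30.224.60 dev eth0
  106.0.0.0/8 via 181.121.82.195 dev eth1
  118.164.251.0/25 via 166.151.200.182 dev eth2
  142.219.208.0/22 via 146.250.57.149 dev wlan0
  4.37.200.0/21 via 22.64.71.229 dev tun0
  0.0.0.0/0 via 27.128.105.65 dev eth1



Longest prefix match for 195.218.22.174:
  /11 176.0.0.0: no
  /8 106.0.0.0: no
  /25 118.164.251.0: no
  /22 142.219.208.0: no
  /21 4.37.200.0: no
  /0 0.0.0.0: MATCH
Selected: next-hop 27.128.105.65 via eth1 (matched /0)


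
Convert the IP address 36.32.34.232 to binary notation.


36 = 00100100
32 = 00100000
34 = 00100010
232 = 11101000
Binary: 00100100.00100000.00100010.11101000


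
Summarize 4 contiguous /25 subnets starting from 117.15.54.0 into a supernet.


Original prefix: /25
Number of subnets: 4 = 2^2
New prefix = 25 - 2 = 23
Supernet: 117.15.54.0/23


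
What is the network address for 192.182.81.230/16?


IP:   11000000.10110110.01010001.11100110
Mask: 11111111.11111111.00000000.00000000
AND operation:
Net:  11000000.10110110.00000000.00000000
Network: 192.182.0.0/16


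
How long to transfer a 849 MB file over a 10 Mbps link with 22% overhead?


Effective throughput = 10 * (1 - 22/100) = 7.8 Mbps
File size in Mb = 849 * 8 = 6792 Mb
Time = 6792 / 7.8
Time = 870.7692 seconds


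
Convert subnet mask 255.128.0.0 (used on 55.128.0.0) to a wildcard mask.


Subnet mask: 255.128.0.0
Wildcard = 255.255.255.255 - subnet mask
255 - 255 = 0
255 - 128 = 127
255 - 0 = 255
255 - 0 = 255
Wildcard: 0.127.255.255


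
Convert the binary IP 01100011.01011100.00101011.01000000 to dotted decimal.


01100011 = 99
01011100 = 92
00101011 = 43
01000000 = 64
IP: 99.92.43.64


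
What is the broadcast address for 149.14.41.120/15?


Network: 149.14.0.0/15
Host bits = 17
Set all host bits to 1:
Broadcast: 149.15.255.255


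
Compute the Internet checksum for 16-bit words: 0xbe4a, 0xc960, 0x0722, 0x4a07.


Sum all words (with carry folding):
+ 0xbe4a = 0xbe4a
+ 0xc960 = 0x87ab
+ 0x0722 = 0x8ecd
+ 0x4a07 = 0xd8d4
One's complement: ~0xd8d4
Checksum = 0x272b


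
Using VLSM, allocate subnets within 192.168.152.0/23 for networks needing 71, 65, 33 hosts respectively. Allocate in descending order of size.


71 hosts -> /25 (126 usable): 192.168.152.0/25
65 hosts -> /25 (126 usable): 192.168.152.128/25
33 hosts -> /26 (62 usable): 192.168.153.0/26
Allocation: 192.168.152.0/25 (71 hosts, 126 usable); 192.168.152.128/25 (65 hosts, 126 usable); 192.168.153.0/26 (33 hosts, 62 usable)


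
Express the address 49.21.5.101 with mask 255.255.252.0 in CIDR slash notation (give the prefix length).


Binary: 11111111.11111111.11111100.00000000
Count leading 1s
Prefix: /22


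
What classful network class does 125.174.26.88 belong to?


First octet: 125
Binary: 01111101
0xxxxxxx -> Class A (1-126)
Class A, default mask 255.0.0.0 (/8)


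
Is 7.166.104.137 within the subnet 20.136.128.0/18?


Subnet network: 20.136.128.0
Test IP AND mask: 7.166.64.0
No, 7.166.104.137 is not in 20.136.128.0/18


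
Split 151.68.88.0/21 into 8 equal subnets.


New prefix = 21 + 3 = 24
Each subnet has 256 addresses
  151.68.88.0/24
  151.68.89.0/24
  151.68.90.0/24
  151.68.91.0/24
  151.68.92.0/24
  151.68.93.0/24
  151.68.94.0/24
  151.68.95.0/24
Subnets: 151.68.88.0/24, 151.68.89.0/24, 151.68.90.0/24, 151.68.91.0/24, 151.68.92.0/24, 151.68.93.0/24, 151.68.94.0/24, 151.68.95.0/24


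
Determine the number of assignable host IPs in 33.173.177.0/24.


Host bits = 32 - 24 = 8
Total addresses = 2^8 = 256
Usable = total - 2 (network and broadcast)
Usable hosts: 254


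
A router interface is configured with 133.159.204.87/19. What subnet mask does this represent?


/19 means 19 network bits, 13 host bits
Binary: 11111111111111111110000000000000
Mask: 255.255.224.0


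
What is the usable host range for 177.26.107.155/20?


Network: 177.26.96.0
Broadcast: 177.26.111.255
First usable = network + 1
Last usable = broadcast - 1
Range: 177.26.96.1 to 177.26.111.254


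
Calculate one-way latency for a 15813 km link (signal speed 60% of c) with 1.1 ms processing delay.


Speed = 0.6 * 3e5 km/s = 180000 km/s
Propagation delay = 15813 / 180000 = 0.0878 s = 87.85 ms
Processing delay = 1.1 ms
Total one-way latency = 88.95 ms


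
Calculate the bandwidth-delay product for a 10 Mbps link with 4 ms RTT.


BDP = bandwidth * RTT
= 10 Mbps * 4 ms
= 10 * 1e6 * 4 / 1000 bits
= 40000 bits
= 5000 bytes
= 4.8828 KB
BDP = 40000 bits (5000 bytes)


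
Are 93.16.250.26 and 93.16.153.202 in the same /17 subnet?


Mask: 255.255.128.0
93.16.250.26 AND mask = 93.16.128.0
93.16.153.202 AND mask = 93.16.128.0
Yes, same subnet (93.16.128.0)


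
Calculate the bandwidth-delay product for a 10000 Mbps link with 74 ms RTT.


BDP = bandwidth * RTT
= 10000 Mbps * 74 ms
= 10000 * 1e6 * 74 / 1000 bits
= 740000000 bits
= 92500000 bytes
= 90332.0312 KB
BDP = 740000000 bits (92500000 bytes)


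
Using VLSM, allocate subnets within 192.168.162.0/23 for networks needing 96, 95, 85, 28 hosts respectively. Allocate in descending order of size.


96 hosts -> /25 (126 usable): 192.168.162.0/25
95 hosts -> /25 (126 usable): 192.168.162.128/25
85 hosts -> /25 (126 usable): 192.168.163.0/25
28 hosts -> /27 (30 usable): 192.168.163.128/27
Allocation: 192.168.162.0/25 (96 hosts, 126 usable); 192.168.162.128/25 (95 hosts, 126 usable); 192.168.163.0/25 (85 hosts, 126 usable); 192.168.163.128/27 (28 hosts, 30 usable)


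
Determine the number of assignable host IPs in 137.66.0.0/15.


Host bits = 32 - 15 = 17
Total addresses = 2^17 = 131072
Usable = total - 2 (network and broadcast)
Usable hosts: 131070


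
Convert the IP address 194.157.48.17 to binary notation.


194 = 11000010
157 = 10011101
48 = 00110000
17 = 00010001
Binary: 11000010.10011101.00110000.00010001


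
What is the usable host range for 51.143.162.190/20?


Network: 51.143.160.0
Broadcast: 51.143.175.255
First usable = network + 1
Last usable = broadcast - 1
Range: 51.143.160.1 to 51.143.175.254


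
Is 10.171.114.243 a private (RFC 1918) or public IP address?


RFC 1918 private ranges:
  10.0.0.0/8 (10.0.0.0 - 10.255.255.255)
  172.16.0.0/12 (172.16.0.0 - 172.31.255.255)
  192.168.0.0/16 (192.168.0.0 - 192.168.255.255)
Private (in 10.0.0.0/8)


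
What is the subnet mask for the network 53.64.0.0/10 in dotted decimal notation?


/10 means 10 network bits, 22 host bits
Binary: 11111111110000000000000000000000
Mask: 255.192.0.0


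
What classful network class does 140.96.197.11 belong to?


First octet: 140
Binary: 10001100
10xxxxxx -> Class B (128-191)
Class B, default mask 255.255.0.0 (/16)


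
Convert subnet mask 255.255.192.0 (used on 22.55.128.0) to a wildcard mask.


Subnet mask: 255.255.192.0
Wildcard = 255.255.255.255 - subnet mask
255 - 255 = 0
255 - 255 = 0
255 - 192 = 63
255 - 0 = 255
Wildcard: 0.0.63.255


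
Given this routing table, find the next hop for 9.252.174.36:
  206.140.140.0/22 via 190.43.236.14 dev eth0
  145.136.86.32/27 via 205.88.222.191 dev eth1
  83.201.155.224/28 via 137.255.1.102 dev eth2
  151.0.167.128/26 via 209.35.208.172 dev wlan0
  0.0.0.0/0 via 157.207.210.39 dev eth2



Longest prefix match for 9.252.174.36:
  /22 206.140.140.0: no
  /27 145.136.86.32: no
  /28 83.201.155.224: no
  /26 151.0.167.128: no
  /0 0.0.0.0: MATCH
Selected: next-hop 157.207.210.39 via eth2 (matched /0)


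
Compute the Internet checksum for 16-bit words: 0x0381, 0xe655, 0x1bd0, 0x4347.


Sum all words (with carry folding):
+ 0x0381 = 0x0381
+ 0xe655 = 0xe9d6
+ 0x1bd0 = 0x05a7
+ 0x4347 = 0x48ee
One's complement: ~0x48ee
Checksum = 0xb711


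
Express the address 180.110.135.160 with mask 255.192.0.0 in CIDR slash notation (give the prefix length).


Binary: 11111111.11000000.00000000.00000000
Count leading 1s
Prefix: /10


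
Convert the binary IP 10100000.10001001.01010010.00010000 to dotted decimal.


10100000 = 160
10001001 = 137
01010010 = 82
00010000 = 16
IP: 160.137.82.16


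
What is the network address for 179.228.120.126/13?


IP:   10110011.11100100.01111000.01111110
Mask: 11111111.11111000.00000000.00000000
AND operation:
Net:  10110011.11100000.00000000.00000000
Network: 179.224.0.0/13


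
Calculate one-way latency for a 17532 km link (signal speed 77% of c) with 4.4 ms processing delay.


Speed = 0.77 * 3e5 km/s = 231000 km/s
Propagation delay = 17532 / 231000 = 0.0759 s = 75.8961 ms
Processing delay = 4.4 ms
Total one-way latency = 80.2961 ms


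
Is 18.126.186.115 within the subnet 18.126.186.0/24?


Subnet network: 18.126.186.0
Test IP AND mask: 18.126.186.0
Yes, 18.126.186.115 is in 18.126.186.0/24


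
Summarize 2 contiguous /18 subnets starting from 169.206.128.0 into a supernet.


Original prefix: /18
Number of subnets: 2 = 2^1
New prefix = 18 - 1 = 17
Supernet: 169.206.128.0/17


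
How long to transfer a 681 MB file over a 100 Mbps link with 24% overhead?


Effective throughput = 100 * (1 - 24/100) = 76 Mbps
File size in Mb = 681 * 8 = 5448 Mb
Time = 5448 / 76
Time = 71.6842 seconds


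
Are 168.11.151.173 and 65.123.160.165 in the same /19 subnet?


Mask: 255.255.224.0
168.11.151.173 AND mask = 168.11.128.0
65.123.160.165 AND mask = 65.123.160.0
No, different subnets (168.11.128.0 vs 65.123.160.0)


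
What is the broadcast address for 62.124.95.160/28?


Network: 62.124.95.160/28
Host bits = 4
Set all host bits to 1:
Broadcast: 62.124.95.175


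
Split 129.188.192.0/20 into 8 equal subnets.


New prefix = 20 + 3 = 23
Each subnet has 512 addresses
  129.188.192.0/23
  129.188.194.0/23
  129.188.196.0/23
  129.188.198.0/23
  129.188.200.0/23
  129.188.202.0/23
  129.188.204.0/23
  129.188.206.0/23
Subnets: 129.188.192.0/23, 129.188.194.0/23, 129.188.196.0/23, 129.188.198.0/23, 129.188.200.0/23, 129.188.202.0/23, 129.188.204.0/23, 129.188.206.0/23


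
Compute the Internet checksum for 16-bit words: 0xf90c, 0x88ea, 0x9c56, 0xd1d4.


Sum all words (with carry folding):
+ 0xf90c = 0xf90c
+ 0x88ea = 0x81f7
+ 0x9c56 = 0x1e4e
+ 0xd1d4 = 0xf022
One's complement: ~0xf022
Checksum = 0x0fdd


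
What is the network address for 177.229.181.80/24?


IP:   10110001.11100101.10110101.01010000
Mask: 11111111.11111111.11111111.00000000
AND operation:
Net:  10110001.11100101.10110101.00000000
Network: 177.229.181.0/24


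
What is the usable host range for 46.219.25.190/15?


Network: 46.218.0.0
Broadcast: 46.219.255.255
First usable = network + 1
Last usable = broadcast - 1
Range: 46.218.0.1 to 46.219.255.254


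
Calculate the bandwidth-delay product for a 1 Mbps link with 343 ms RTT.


BDP = bandwidth * RTT
= 1 Mbps * 343 ms
= 1 * 1e6 * 343 / 1000 bits
= 343000 bits
= 42875 bytes
= 41.8701 KB
BDP = 343000 bits (42875 bytes)


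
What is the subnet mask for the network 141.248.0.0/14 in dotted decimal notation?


/14 means 14 network bits, 18 host bits
Binary: 11111111111111000000000000000000
Mask: 255.252.0.0


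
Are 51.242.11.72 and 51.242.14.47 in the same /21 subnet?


Mask: 255.255.248.0
51.242.11.72 AND mask = 51.242.8.0
51.242.14.47 AND mask = 51.242.8.0
Yes, same subnet (51.242.8.0)


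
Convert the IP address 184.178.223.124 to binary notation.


184 = 10111000
178 = 10110010
223 = 11011111
124 = 01111100
Binary: 10111000.10110010.11011111.01111100


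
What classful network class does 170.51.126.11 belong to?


First octet: 170
Binary: 10101010
10xxxxxx -> Class B (128-191)
Class B, default mask 255.255.0.0 (/16)


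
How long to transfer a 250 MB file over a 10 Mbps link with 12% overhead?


Effective throughput = 10 * (1 - 12/100) = 8.8 Mbps
File size in Mb = 250 * 8 = 2000 Mb
Time = 2000 / 8.8
Time = 227.2727 seconds


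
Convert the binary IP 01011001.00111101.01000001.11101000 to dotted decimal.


01011001 = 89
00111101 = 61
01000001 = 65
11101000 = 232
IP: 89.61.65.232


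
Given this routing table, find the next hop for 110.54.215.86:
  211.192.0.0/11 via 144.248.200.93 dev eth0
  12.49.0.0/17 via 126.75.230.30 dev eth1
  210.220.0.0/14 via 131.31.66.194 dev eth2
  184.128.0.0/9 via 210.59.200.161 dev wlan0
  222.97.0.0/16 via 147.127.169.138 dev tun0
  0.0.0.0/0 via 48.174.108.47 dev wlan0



Longest prefix match for 110.54.215.86:
  /11 211.192.0.0: no
  /17 12.49.0.0: no
  /14 210.220.0.0: no
  /9 184.128.0.0: no
  /16 222.97.0.0: no
  /0 0.0.0.0: MATCH
Selected: next-hop 48.174.108.47 via wlan0 (matched /0)


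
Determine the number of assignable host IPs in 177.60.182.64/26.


Host bits = 32 - 26 = 6
Total addresses = 2^6 = 64
Usable = total - 2 (network and broadcast)
Usable hosts: 62


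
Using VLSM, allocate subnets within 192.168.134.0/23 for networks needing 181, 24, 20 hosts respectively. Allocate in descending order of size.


181 hosts -> /24 (254 usable): 192.168.134.0/24
24 hosts -> /27 (30 usable): 192.168.135.0/27
20 hosts -> /27 (30 usable): 192.168.135.32/27
Allocation: 192.168.134.0/24 (181 hosts, 254 usable); 192.168.135.0/27 (24 hosts, 30 usable); 192.168.135.32/27 (20 hosts, 30 usable)


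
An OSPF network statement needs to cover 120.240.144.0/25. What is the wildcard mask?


Subnet mask: 255.255.255.128
Wildcard = 255.255.255.255 - subnet mask
255 - 255 = 0
255 - 255 = 0
255 - 255 = 0
255 - 128 = 127
Wildcard: 0.0.0.127


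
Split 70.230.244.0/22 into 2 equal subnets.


New prefix = 22 + 1 = 23
Each subnet has 512 addresses
  70.230.244.0/23
  70.230.246.0/23
Subnets: 70.230.244.0/23, 70.230.246.0/23


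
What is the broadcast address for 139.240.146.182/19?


Network: 139.240.128.0/19
Host bits = 13
Set all host bits to 1:
Broadcast: 139.240.159.255


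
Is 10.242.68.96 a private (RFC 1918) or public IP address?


RFC 1918 private ranges:
  10.0.0.0/8 (10.0.0.0 - 10.255.255.255)
  172.16.0.0/12 (172.16.0.0 - 172.31.255.255)
  192.168.0.0/16 (192.168.0.0 - 192.168.255.255)
Private (in 10.0.0.0/8)


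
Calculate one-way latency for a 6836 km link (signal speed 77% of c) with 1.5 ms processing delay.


Speed = 0.77 * 3e5 km/s = 231000 km/s
Propagation delay = 6836 / 231000 = 0.0296 s = 29.5931 ms
Processing delay = 1.5 ms
Total one-way latency = 31.0931 ms


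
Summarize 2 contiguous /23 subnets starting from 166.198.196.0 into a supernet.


Original prefix: /23
Number of subnets: 2 = 2^1
New prefix = 23 - 1 = 22
Supernet: 166.198.196.0/22


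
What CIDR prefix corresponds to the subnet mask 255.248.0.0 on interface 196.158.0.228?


Binary: 11111111.11111000.00000000.00000000
Count leading 1s
Prefix: /13


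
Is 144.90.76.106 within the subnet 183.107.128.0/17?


Subnet network: 183.107.128.0
Test IP AND mask: 144.90.0.0
No, 144.90.76.106 is not in 183.107.128.0/17


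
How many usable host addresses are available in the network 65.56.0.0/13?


Host bits = 32 - 13 = 19
Total addresses = 2^19 = 524288
Usable = total - 2 (network and broadcast)
Usable hosts: 524286


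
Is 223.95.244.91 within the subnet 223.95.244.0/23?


Subnet network: 223.95.244.0
Test IP AND mask: 223.95.244.0
Yes, 223.95.244.91 is in 223.95.244.0/23


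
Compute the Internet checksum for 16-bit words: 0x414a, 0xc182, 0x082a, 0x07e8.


Sum all words (with carry folding):
+ 0x414a = 0x414a
+ 0xc182 = 0x02cd
+ 0x082a = 0x0af7
+ 0x07e8 = 0x12df
One's complement: ~0x12df
Checksum = 0xed20


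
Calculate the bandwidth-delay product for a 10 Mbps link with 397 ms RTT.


BDP = bandwidth * RTT
= 10 Mbps * 397 ms
= 10 * 1e6 * 397 / 1000 bits
= 3970000 bits
= 496250 bytes
= 484.6191 KB
BDP = 3970000 bits (496250 bytes)


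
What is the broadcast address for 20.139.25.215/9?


Network: 20.128.0.0/9
Host bits = 23
Set all host bits to 1:
Broadcast: 20.255.255.255


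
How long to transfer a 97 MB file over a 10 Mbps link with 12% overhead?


Effective throughput = 10 * (1 - 12/100) = 8.8 Mbps
File size in Mb = 97 * 8 = 776 Mb
Time = 776 / 8.8
Time = 88.1818 seconds


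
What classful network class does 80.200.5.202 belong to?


First octet: 80
Binary: 01010000
0xxxxxxx -> Class A (1-126)
Class A, default mask 255.0.0.0 (/8)


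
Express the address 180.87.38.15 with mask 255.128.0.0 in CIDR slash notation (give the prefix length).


Binary: 11111111.10000000.00000000.00000000
Count leading 1s
Prefix: /9


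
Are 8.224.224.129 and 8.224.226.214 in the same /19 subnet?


Mask: 255.255.224.0
8.224.224.129 AND mask = 8.224.224.0
8.224.226.214 AND mask = 8.224.224.0
Yes, same subnet (8.224.224.0)


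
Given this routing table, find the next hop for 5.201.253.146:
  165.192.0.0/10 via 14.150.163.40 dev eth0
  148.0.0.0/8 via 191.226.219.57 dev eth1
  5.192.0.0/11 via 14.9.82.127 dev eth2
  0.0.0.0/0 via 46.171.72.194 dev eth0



Longest prefix match for 5.201.253.146:
  /10 165.192.0.0: no
  /8 148.0.0.0: no
  /11 5.192.0.0: MATCH
  /0 0.0.0.0: MATCH
Selected: next-hop 14.9.82.127 via eth2 (matched /11)


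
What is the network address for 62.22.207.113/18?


IP:   00111110.00010110.11001111.01110001
Mask: 11111111.11111111.11000000.00000000
AND operation:
Net:  00111110.00010110.11000000.00000000
Network: 62.22.192.0/18


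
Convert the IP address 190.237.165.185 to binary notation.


190 = 10111110
237 = 11101101
165 = 10100101
185 = 10111001
Binary: 10111110.11101101.10100101.10111001


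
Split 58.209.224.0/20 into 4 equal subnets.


New prefix = 20 + 2 = 22
Each subnet has 1024 addresses
  58.209.224.0/22
  58.209.228.0/22
  58.209.232.0/22
  58.209.236.0/22
Subnets: 58.209.224.0/22, 58.209.228.0/22, 58.209.232.0/22, 58.209.236.0/22


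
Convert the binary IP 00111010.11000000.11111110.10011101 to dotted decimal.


00111010 = 58
11000000 = 192
11111110 = 254
10011101 = 157
IP: 58.192.254.157


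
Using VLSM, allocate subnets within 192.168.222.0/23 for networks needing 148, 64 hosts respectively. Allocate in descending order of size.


148 hosts -> /24 (254 usable): 192.168.222.0/24
64 hosts -> /25 (126 usable): 192.168.223.0/25
Allocation: 192.168.222.0/24 (148 hosts, 254 usable); 192.168.223.0/25 (64 hosts, 126 usable)


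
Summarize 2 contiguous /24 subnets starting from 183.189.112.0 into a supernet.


Original prefix: /24
Number of subnets: 2 = 2^1
New prefix = 24 - 1 = 23
Supernet: 183.189.112.0/23


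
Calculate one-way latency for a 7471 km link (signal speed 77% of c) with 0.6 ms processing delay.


Speed = 0.77 * 3e5 km/s = 231000 km/s
Propagation delay = 7471 / 231000 = 0.0323 s = 32.342 ms
Processing delay = 0.6 ms
Total one-way latency = 32.942 ms


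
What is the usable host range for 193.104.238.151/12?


Network: 193.96.0.0
Broadcast: 193.111.255.255
First usable = network + 1
Last usable = broadcast - 1
Range: 193.96.0.1 to 193.111.255.254


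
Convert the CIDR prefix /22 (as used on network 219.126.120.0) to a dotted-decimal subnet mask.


/22 means 22 network bits, 10 host bits
Binary: 11111111111111111111110000000000
Mask: 255.255.252.0


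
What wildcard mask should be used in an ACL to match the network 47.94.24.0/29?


Subnet mask: 255.255.255.248
Wildcard = 255.255.255.255 - subnet mask
255 - 255 = 0
255 - 255 = 0
255 - 255 = 0
255 - 248 = 7
Wildcard: 0.0.0.7


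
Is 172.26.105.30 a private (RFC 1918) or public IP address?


RFC 1918 private ranges:
  10.0.0.0/8 (10.0.0.0 - 10.255.255.255)
  172.16.0.0/12 (172.16.0.0 - 172.31.255.255)
  192.168.0.0/16 (192.168.0.0 - 192.168.255.255)
Private (in 172.16.0.0/12)


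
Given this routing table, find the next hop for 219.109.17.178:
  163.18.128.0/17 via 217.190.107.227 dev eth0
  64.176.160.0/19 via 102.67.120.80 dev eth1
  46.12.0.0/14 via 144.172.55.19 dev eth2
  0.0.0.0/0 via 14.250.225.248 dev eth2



Longest prefix match for 219.109.17.178:
  /17 163.18.128.0: no
  /19 64.176.160.0: no
  /14 46.12.0.0: no
  /0 0.0.0.0: MATCH
Selected: next-hop 14.250.225.248 via eth2 (matched /0)


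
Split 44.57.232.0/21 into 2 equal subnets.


New prefix = 21 + 1 = 22
Each subnet has 1024 addresses
  44.57.232.0/22
  44.57.236.0/22
Subnets: 44.57.232.0/22, 44.57.236.0/22


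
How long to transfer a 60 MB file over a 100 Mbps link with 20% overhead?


Effective throughput = 100 * (1 - 20/100) = 80 Mbps
File size in Mb = 60 * 8 = 480 Mb
Time = 480 / 80
Time = 6 seconds


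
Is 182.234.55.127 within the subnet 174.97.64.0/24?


Subnet network: 174.97.64.0
Test IP AND mask: 182.234.55.0
No, 182.234.55.127 is not in 174.97.64.0/24


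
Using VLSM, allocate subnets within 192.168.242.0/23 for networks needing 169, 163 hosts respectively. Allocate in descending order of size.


169 hosts -> /24 (254 usable): 192.168.242.0/24
163 hosts -> /24 (254 usable): 192.168.243.0/24
Allocation: 192.168.242.0/24 (169 hosts, 254 usable); 192.168.243.0/24 (163 hosts, 254 usable)


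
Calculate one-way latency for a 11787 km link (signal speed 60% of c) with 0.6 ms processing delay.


Speed = 0.6 * 3e5 km/s = 180000 km/s
Propagation delay = 11787 / 180000 = 0.0655 s = 65.4833 ms
Processing delay = 0.6 ms
Total one-way latency = 66.0833 ms


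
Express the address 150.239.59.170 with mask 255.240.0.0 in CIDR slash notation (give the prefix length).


Binary: 11111111.11110000.00000000.00000000
Count leading 1s
Prefix: /12


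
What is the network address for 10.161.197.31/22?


IP:   00001010.10100001.11000101.00011111
Mask: 11111111.11111111.11111100.00000000
AND operation:
Net:  00001010.10100001.11000100.00000000
Network: 10.161.196.0/22


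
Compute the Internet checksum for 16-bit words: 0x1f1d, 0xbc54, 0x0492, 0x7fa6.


Sum all words (with carry folding):
+ 0x1f1d = 0x1f1d
+ 0xbc54 = 0xdb71
+ 0x0492 = 0xe003
+ 0x7fa6 = 0x5faa
One's complement: ~0x5faa
Checksum = 0xa055


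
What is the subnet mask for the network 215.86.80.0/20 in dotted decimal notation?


/20 means 20 network bits, 12 host bits
Binary: 11111111111111111111000000000000
Mask: 255.255.240.0


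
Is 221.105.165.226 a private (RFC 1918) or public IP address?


RFC 1918 private ranges:
  10.0.0.0/8 (10.0.0.0 - 10.255.255.255)
  172.16.0.0/12 (172.16.0.0 - 172.31.255.255)
  192.168.0.0/16 (192.168.0.0 - 192.168.255.255)
Public (not in any RFC 1918 range)


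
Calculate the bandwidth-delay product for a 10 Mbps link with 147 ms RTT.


BDP = bandwidth * RTT
= 10 Mbps * 147 ms
= 10 * 1e6 * 147 / 1000 bits
= 1470000 bits
= 183750 bytes
= 179.4434 KB
BDP = 1470000 bits (183750 bytes)


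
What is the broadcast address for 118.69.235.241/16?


Network: 118.69.0.0/16
Host bits = 16
Set all host bits to 1:
Broadcast: 118.69.255.255


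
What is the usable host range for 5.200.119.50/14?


Network: 5.200.0.0
Broadcast: 5.203.255.255
First usable = network + 1
Last usable = broadcast - 1
Range: 5.200.0.1 to 5.203.255.254


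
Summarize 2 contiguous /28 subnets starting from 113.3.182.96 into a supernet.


Original prefix: /28
Number of subnets: 2 = 2^1
New prefix = 28 - 1 = 27
Supernet: 113.3.182.96/27


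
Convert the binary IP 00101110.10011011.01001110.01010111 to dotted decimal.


00101110 = 46
10011011 = 155
01001110 = 78
01010111 = 87
IP: 46.155.78.87


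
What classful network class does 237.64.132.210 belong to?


First octet: 237
Binary: 11101101
1110xxxx -> Class D (224-239)
Class D (multicast), default mask N/A


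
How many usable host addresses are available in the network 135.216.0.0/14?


Host bits = 32 - 14 = 18
Total addresses = 2^18 = 262144
Usable = total - 2 (network and broadcast)
Usable hosts: 262142


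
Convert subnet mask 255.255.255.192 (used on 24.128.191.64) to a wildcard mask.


Subnet mask: 255.255.255.192
Wildcard = 255.255.255.255 - subnet mask
255 - 255 = 0
255 - 255 = 0
255 - 255 = 0
255 - 192 = 63
Wildcard: 0.0.0.63


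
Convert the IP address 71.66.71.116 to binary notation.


71 = 01000111
66 = 01000010
71 = 01000111
116 = 01110100
Binary: 01000111.01000010.01000111.01110100
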